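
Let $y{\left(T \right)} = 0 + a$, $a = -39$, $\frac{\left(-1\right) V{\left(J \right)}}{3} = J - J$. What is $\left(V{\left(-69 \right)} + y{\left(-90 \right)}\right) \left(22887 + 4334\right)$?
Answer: $-1061619$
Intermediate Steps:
$V{\left(J \right)} = 0$ ($V{\left(J \right)} = - 3 \left(J - J\right) = \left(-3\right) 0 = 0$)
$y{\left(T \right)} = -39$ ($y{\left(T \right)} = 0 - 39 = -39$)
$\left(V{\left(-69 \right)} + y{\left(-90 \right)}\right) \left(22887 + 4334\right) = \left(0 - 39\right) \left(22887 + 4334\right) = \left(-39\right) 27221 = -1061619$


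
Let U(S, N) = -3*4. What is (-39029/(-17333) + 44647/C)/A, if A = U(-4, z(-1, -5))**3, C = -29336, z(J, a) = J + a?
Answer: -371088293/878654974464 ≈ -0.00042234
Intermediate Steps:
U(S, N) = -12
A = -1728 (A = (-12)**3 = -1728)
(-39029/(-17333) + 44647/C)/A = (-39029/(-17333) + 44647/(-29336))/(-1728) = (-39029*(-1/17333) + 44647*(-1/29336))*(-1/1728) = (39029/17333 - 44647/29336)*(-1/1728) = (371088293/508480888)*(-1/1728) = -371088293/878654974464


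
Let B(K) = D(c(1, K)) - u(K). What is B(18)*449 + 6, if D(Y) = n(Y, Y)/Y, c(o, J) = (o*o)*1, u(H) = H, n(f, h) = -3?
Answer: -9423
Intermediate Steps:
c(o, J) = o² (c(o, J) = o²*1 = o²)
D(Y) = -3/Y
B(K) = -3 - K (B(K) = -3/(1²) - K = -3/1 - K = -3*1 - K = -3 - K)
B(18)*449 + 6 = (-3 - 1*18)*449 + 6 = (-3 - 18)*449 + 6 = -21*449 + 6 = -9429 + 6 = -9423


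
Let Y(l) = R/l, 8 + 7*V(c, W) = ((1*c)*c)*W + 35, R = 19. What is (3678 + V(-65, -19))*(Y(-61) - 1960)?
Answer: 931042094/61 ≈ 1.5263e+7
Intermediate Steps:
V(c, W) = 27/7 + W*c**2/7 (V(c, W) = -8/7 + (((1*c)*c)*W + 35)/7 = -8/7 + ((c*c)*W + 35)/7 = -8/7 + (c**2*W + 35)/7 = -8/7 + (W*c**2 + 35)/7 = -8/7 + (35 + W*c**2)/7 = -8/7 + (5 + W*c**2/7) = 27/7 + W*c**2/7)
Y(l) = 19/l
(3678 + V(-65, -19))*(Y(-61) - 1960) = (3678 + (27/7 + (1/7)*(-19)*(-65)**2))*(19/(-61) - 1960) = (3678 + (27/7 + (1/7)*(-19)*4225))*(19*(-1/61) - 1960) = (3678 + (27/7 - 80275/7))*(-19/61 - 1960) = (3678 - 11464)*(-119579/61) = -7786*(-119579/61) = 931042094/61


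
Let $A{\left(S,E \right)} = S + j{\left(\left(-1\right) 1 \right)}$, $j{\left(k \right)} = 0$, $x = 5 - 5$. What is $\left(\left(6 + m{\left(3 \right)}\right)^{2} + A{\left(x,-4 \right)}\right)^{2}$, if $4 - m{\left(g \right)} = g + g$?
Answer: $256$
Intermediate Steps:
$m{\left(g \right)} = 4 - 2 g$ ($m{\left(g \right)} = 4 - \left(g + g\right) = 4 - 2 g$)
$x = 0$
$A{\left(S,E \right)} = S$ ($A{\left(S,E \right)} = S + 0 = S$)
$\left(\left(6 + m{\left(3 \right)}\right)^{2} + A{\left(x,-4 \right)}\right)^{2} = \left(\left(6 + \left(4 - 6\right)\right)^{2} + 0\right)^{2} = \left(\left(6 - 2\right)^{2} + 0\right)^{2} = \left(4^{2} + 0\right)^{2} = \left(16 + 0\right)^{2} = 16^{2} = 256$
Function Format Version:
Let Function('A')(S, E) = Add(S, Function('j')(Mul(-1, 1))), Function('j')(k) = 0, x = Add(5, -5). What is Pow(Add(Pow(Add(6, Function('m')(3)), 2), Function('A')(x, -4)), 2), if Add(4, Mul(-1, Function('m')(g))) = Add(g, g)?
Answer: 256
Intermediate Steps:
Function('m')(g) = Add(4, Mul(-2, g)) (Function('m')(g) = Add(4, Mul(-1, Add(g, g))) = Add(4, Mul(-1, Mul(2, g))) = Add(4, Mul(-2, g)))
x = 0
Function('A')(S, E) = S (Function('A')(S, E) = Add(S, 0) = S)
Pow(Add(Pow(Add(6, Function('m')(3)), 2), Function('A')(x, -4)), 2) = Pow(Add(Pow(Add(6, Add(4, Mul(-2, 3))), 2), 0), 2) = Pow(Add(Pow(Add(6, Add(4, -6)), 2), 0), 2) = Pow(Add(Pow(Add(6, -2), 2), 0), 2) = Pow(Add(Pow(4, 2), 0), 2) = Pow(Add(16, 0), 2) = Pow(16, 2) = 256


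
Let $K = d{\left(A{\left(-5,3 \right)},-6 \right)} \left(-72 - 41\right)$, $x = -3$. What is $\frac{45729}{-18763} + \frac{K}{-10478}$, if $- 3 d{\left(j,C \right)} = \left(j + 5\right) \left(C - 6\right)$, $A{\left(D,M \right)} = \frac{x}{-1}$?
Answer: $- \frac{205650727}{98299357} \approx -2.0921$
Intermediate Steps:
$A{\left(D,M \right)} = 3$ ($A{\left(D,M \right)} = - \frac{3}{-1} = \left(-3\right) \left(-1\right) = 3$)
$d{\left(j,C \right)} = - \frac{\left(-6 + C\right) \left(5 + j\right)}{3}$ ($d{\left(j,C \right)} = - \frac{\left(j + 5\right) \left(C - 6\right)}{3} = - \frac{\left(5 + j\right) \left(-6 + C\right)}{3} = - \frac{\left(-6 + C\right) \left(5 + j\right)}{3}$)
$K = -3616$ ($K = \left(10 + 2 \cdot 3 - -10 - \left(-2\right) 3\right) \left(-72 - 41\right) = \left(10 + 6 + 10 + 6\right) \left(-113\right) = 32 \left(-113\right) = -3616$)
$\frac{45729}{-18763} + \frac{K}{-10478} = \frac{45729}{-18763} - \frac{3616}{-10478} = 45729 \left(- \frac{1}{18763}\right) - - \frac{1808}{5239} = - \frac{45729}{18763} + \frac{1808}{5239} = - \frac{205650727}{98299357}$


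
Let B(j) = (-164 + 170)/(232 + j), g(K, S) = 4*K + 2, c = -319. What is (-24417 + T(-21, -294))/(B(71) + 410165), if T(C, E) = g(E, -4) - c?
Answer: -94536/1534321 ≈ -0.061614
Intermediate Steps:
g(K, S) = 2 + 4*K
B(j) = 6/(232 + j)
T(C, E) = 321 + 4*E (T(C, E) = (2 + 4*E) - 1*(-319) = (2 + 4*E) + 319 = 321 + 4*E)
(-24417 + T(-21, -294))/(B(71) + 410165) = (-24417 + (321 + 4*(-294)))/(6/(232 + 71) + 410165) = (-24417 + (321 - 1176))/(6/303 + 410165) = (-24417 - 855)/(6*(1/303) + 410165) = -25272/(2/101 + 410165) = -25272/41426667/101 = -25272*101/41426667 = -94536/1534321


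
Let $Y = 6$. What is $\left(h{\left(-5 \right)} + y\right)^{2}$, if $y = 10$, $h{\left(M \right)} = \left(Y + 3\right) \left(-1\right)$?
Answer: $1$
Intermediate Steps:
$h{\left(M \right)} = -9$ ($h{\left(M \right)} = \left(6 + 3\right) \left(-1\right) = 9 \left(-1\right) = -9$)
$\left(h{\left(-5 \right)} + y\right)^{2} = \left(-9 + 10\right)^{2} = 1^{2} = 1$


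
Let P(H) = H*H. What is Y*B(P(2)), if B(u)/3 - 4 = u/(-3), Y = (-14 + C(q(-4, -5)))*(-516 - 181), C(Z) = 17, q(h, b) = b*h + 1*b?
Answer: -16728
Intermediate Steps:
q(h, b) = b + b*h (q(h, b) = b*h + b = b + b*h)
Y = -2091 (Y = (-14 + 17)*(-516 - 181) = 3*(-697) = -2091)
P(H) = H²
B(u) = 12 - u (B(u) = 12 + 3*(u/(-3)) = 12 + 3*(u*(-⅓)) = 12 + 3*(-u/3) = 12 - u)
Y*B(P(2)) = -2091*(12 - 1*2²) = -2091*(12 - 1*4) = -2091*(12 - 4) = -2091*8 = -16728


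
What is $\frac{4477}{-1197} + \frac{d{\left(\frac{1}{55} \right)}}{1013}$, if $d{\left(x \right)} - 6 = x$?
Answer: $- \frac{249039848}{66690855} \approx -3.7342$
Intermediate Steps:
$d{\left(x \right)} = 6 + x$
$\frac{4477}{-1197} + \frac{d{\left(\frac{1}{55} \right)}}{1013} = \frac{4477}{-1197} + \frac{6 + \frac{1}{55}}{1013} = 4477 \left(- \frac{1}{1197}\right) + \left(6 + \frac{1}{55}\right) \frac{1}{1013} = - \frac{4477}{1197} + \frac{331}{55} \cdot \frac{1}{1013} = - \frac{4477}{1197} + \frac{331}{55715} = - \frac{249039848}{66690855}$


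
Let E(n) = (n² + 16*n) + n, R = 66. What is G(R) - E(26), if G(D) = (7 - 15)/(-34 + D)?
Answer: -4473/4 ≈ -1118.3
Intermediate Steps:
E(n) = n² + 17*n
G(D) = -8/(-34 + D)
G(R) - E(26) = -8/(-34 + 66) - 26*(17 + 26) = -8/32 - 26*43 = -8*1/32 - 1*1118 = -¼ - 1118 = -4473/4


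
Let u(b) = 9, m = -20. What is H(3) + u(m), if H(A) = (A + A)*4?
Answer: 33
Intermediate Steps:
H(A) = 8*A (H(A) = (2*A)*4 = 8*A)
H(3) + u(m) = 8*3 + 9 = 24 + 9 = 33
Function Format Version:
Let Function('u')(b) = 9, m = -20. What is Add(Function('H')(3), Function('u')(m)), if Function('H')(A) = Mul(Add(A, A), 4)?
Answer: 33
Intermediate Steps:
Function('H')(A) = Mul(8, A) (Function('H')(A) = Mul(Mul(2, A), 4) = Mul(8, A))
Add(Function('H')(3), Function('u')(m)) = Add(Mul(8, 3), 9) = Add(24, 9) = 33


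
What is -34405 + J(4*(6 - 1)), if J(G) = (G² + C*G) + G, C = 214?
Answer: -29705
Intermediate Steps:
J(G) = G² + 215*G (J(G) = (G² + 214*G) + G = G² + 215*G)
-34405 + J(4*(6 - 1)) = -34405 + (4*(6 - 1))*(215 + 4*(6 - 1)) = -34405 + (4*5)*(215 + 4*5) = -34405 + 20*(215 + 20) = -34405 + 20*235 = -34405 + 4700 = -29705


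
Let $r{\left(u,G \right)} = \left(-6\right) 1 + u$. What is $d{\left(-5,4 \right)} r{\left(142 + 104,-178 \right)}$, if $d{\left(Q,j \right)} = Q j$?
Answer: $-4800$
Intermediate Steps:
$r{\left(u,G \right)} = -6 + u$
$d{\left(-5,4 \right)} r{\left(142 + 104,-178 \right)} = \left(-5\right) 4 \left(-6 + \left(142 + 104\right)\right) = - 20 \left(-6 + 246\right) = \left(-20\right) 240 = -4800$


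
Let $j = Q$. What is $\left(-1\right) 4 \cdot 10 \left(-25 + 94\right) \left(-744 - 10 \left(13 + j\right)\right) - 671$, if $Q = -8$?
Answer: $2190769$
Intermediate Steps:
$j = -8$
$\left(-1\right) 4 \cdot 10 \left(-25 + 94\right) \left(-744 - 10 \left(13 + j\right)\right) - 671 = \left(-1\right) 4 \cdot 10 \left(-25 + 94\right) \left(-744 - 10 \left(13 - 8\right)\right) - 671 = \left(-4\right) 10 \cdot 69 \left(-744 - 50\right) - 671 = - 40 \cdot 69 \left(-744 - 50\right) - 671 = - 40 \cdot 69 \left(-794\right) - 671 = \left(-40\right) \left(-54786\right) - 671 = 2191440 - 671 = 2190769$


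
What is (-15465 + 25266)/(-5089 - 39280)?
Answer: -9801/44369 ≈ -0.22090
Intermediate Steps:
(-15465 + 25266)/(-5089 - 39280) = 9801/(-44369) = 9801*(-1/44369) = -9801/44369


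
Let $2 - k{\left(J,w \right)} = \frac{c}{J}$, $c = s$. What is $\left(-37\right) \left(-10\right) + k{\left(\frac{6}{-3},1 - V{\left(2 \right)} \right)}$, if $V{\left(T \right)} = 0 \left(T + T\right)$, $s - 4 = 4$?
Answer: $376$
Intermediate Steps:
$s = 8$ ($s = 4 + 4 = 8$)
$c = 8$
$V{\left(T \right)} = 0$ ($V{\left(T \right)} = 0 \cdot 2 T = 0$)
$k{\left(J,w \right)} = 2 - \frac{8}{J}$
$\left(-37\right) \left(-10\right) + k{\left(\frac{6}{-3},1 - V{\left(2 \right)} \right)} = \left(-37\right) \left(-10\right) - \left(-2 + \frac{8}{6 \frac{1}{-3}}\right) = 370 - \left(-2 + \frac{8}{6 \left(- \frac{1}{3}\right)}\right) = 370 - \left(-2 + \frac{8}{-2}\right) = 370 + \left(2 - -4\right) = 370 + \left(2 + 4\right) = 370 + 6 = 376$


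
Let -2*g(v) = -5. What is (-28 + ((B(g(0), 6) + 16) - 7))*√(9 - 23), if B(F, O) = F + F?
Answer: -14*I*√14 ≈ -52.383*I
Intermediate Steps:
g(v) = 5/2 (g(v) = -½*(-5) = 5/2)
B(F, O) = 2*F
(-28 + ((B(g(0), 6) + 16) - 7))*√(9 - 23) = (-28 + ((2*(5/2) + 16) - 7))*√(9 - 23) = (-28 + ((5 + 16) - 7))*√(-14) = (-28 + (21 - 7))*(I*√14) = (-28 + 14)*(I*√14) = -14*I*√14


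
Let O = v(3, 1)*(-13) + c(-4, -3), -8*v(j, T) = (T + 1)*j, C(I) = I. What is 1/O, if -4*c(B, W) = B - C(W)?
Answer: ⅒ ≈ 0.10000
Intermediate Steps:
c(B, W) = -B/4 + W/4 (c(B, W) = -(B - W)/4 = -B/4 + W/4)
v(j, T) = -j*(1 + T)/8 (v(j, T) = -(T + 1)*j/8 = -(1 + T)*j/8 = -j*(1 + T)/8)
O = 10 (O = -⅛*3*(1 + 1)*(-13) + (-¼*(-4) + (¼)*(-3)) = -⅛*3*2*(-13) + (1 - ¾) = -¾*(-13) + ¼ = 39/4 + ¼ = 10)
1/O = 1/10 = ⅒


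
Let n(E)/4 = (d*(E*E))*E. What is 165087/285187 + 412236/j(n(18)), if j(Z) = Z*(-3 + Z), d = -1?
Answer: 10818751103/18664918776 ≈ 0.57963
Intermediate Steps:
n(E) = -4*E**3 (n(E) = 4*((-E*E)*E) = 4*((-E**2)*E) = 4*(-E**3) = -4*E**3)
165087/285187 + 412236/j(n(18)) = 165087/285187 + 412236/(((-4*18**3)*(-3 - 4*18**3))) = 165087*(1/285187) + 412236/(((-4*5832)*(-3 - 4*5832))) = 165087/285187 + 412236/((-23328*(-3 - 23328))) = 165087/285187 + 412236/((-23328*(-23331))) = 165087/285187 + 412236/544265568 = 165087/285187 + 412236*(1/544265568) = 165087/285187 + 347/458136 = 10818751103/18664918776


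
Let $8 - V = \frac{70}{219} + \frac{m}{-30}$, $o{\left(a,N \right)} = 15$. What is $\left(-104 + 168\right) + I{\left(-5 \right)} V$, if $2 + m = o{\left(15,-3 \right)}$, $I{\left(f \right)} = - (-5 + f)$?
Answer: $\frac{10595}{73} \approx 145.14$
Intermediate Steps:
$I{\left(f \right)} = 5 - f$
$m = 13$ ($m = -2 + 15 = 13$)
$V = \frac{5923}{730}$ ($V = 8 - \left(\frac{70}{219} + \frac{13}{-30}\right) = 8 - \left(70 \cdot \frac{1}{219} + 13 \left(- \frac{1}{30}\right)\right) = 8 - \left(\frac{70}{219} - \frac{13}{30}\right) = 8 - - \frac{83}{730} = 8 + \frac{83}{730} = \frac{5923}{730} \approx 8.1137$)
$\left(-104 + 168\right) + I{\left(-5 \right)} V = \left(-104 + 168\right) + \left(5 - -5\right) \frac{5923}{730} = 64 + \left(5 + 5\right) \frac{5923}{730} = 64 + 10 \cdot \frac{5923}{730} = 64 + \frac{5923}{73} = \frac{10595}{73}$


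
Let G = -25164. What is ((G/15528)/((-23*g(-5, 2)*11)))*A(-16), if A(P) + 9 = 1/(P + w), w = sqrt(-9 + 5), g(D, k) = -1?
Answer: 1235133/21279830 + 2097*I/42559660 ≈ 0.058042 + 4.9272e-5*I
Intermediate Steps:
w = 2*I (w = sqrt(-4) = 2*I ≈ 2.0*I)
A(P) = -9 + 1/(P + 2*I)
((G/15528)/((-23*g(-5, 2)*11)))*A(-16) = ((-25164/15528)/((-23*(-1)*11)))*((1 - 18*I - 9*(-16))/(-16 + 2*I)) = ((-25164*1/15528)/((23*11)))*(((-16 - 2*I)/260)*(1 - 18*I + 144)) = (-2097/1294/253)*(((-16 - 2*I)/260)*(145 - 18*I)) = (-2097/1294*1/253)*((-16 - 2*I)*(145 - 18*I)/260) = -2097*(-16 - 2*I)*(145 - 18*I)/85119320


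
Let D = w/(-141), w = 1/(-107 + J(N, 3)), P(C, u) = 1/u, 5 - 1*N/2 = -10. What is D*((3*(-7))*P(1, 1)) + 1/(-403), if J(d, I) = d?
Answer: -920/208351 ≈ -0.0044156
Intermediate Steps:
N = 30 (N = 10 - 2*(-10) = 10 + 20 = 30)
w = -1/77 (w = 1/(-107 + 30) = 1/(-77) = -1/77 ≈ -0.012987)
D = 1/10857 (D = -1/77/(-141) = -1/77*(-1/141) = 1/10857 ≈ 9.2107e-5)
D*((3*(-7))*P(1, 1)) + 1/(-403) = ((3*(-7))/1)/10857 + 1/(-403) = (-21*1)/10857 - 1/403 = (1/10857)*(-21) - 1/403 = -1/517 - 1/403 = -920/208351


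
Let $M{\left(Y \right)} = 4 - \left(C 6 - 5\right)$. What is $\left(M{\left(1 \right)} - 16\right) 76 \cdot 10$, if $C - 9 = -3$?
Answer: $-32680$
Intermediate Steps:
$C = 6$ ($C = 9 - 3 = 6$)
$M{\left(Y \right)} = -27$ ($M{\left(Y \right)} = 4 - \left(6 \cdot 6 - 5\right) = 4 - \left(36 - 5\right) = 4 - 31 = -27$)
$\left(M{\left(1 \right)} - 16\right) 76 \cdot 10 = \left(-27 - 16\right) 76 \cdot 10 = \left(-43\right) 76 \cdot 10 = \left(-3268\right) 10 = -32680$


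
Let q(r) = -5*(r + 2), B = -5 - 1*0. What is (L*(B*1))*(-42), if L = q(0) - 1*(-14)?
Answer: 840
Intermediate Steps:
B = -5 (B = -5 + 0 = -5)
q(r) = -10 - 5*r (q(r) = -5*(2 + r) = -10 - 5*r)
L = 4 (L = (-10 - 5*0) - 1*(-14) = (-10 + 0) + 14 = -10 + 14 = 4)
(L*(B*1))*(-42) = (4*(-5*1))*(-42) = (4*(-5))*(-42) = -20*(-42) = 840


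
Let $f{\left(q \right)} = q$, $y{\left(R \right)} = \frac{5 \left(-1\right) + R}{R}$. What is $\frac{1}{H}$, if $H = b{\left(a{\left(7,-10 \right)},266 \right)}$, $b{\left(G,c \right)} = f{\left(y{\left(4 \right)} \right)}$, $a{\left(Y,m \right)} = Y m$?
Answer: $-4$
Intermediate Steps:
$y{\left(R \right)} = \frac{-5 + R}{R}$
$b{\left(G,c \right)} = - \frac{1}{4}$ ($b{\left(G,c \right)} = \frac{-5 + 4}{4} = \frac{1}{4} \left(-1\right) = - \frac{1}{4}$)
$H = - \frac{1}{4} \approx -0.25$
$\frac{1}{H} = \frac{1}{- \frac{1}{4}} = -4$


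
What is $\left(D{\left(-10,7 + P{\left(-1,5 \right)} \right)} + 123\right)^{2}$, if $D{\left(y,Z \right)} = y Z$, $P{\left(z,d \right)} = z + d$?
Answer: $169$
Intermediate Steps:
$P{\left(z,d \right)} = d + z$
$D{\left(y,Z \right)} = Z y$
$\left(D{\left(-10,7 + P{\left(-1,5 \right)} \right)} + 123\right)^{2} = \left(\left(7 + \left(5 - 1\right)\right) \left(-10\right) + 123\right)^{2} = \left(\left(7 + 4\right) \left(-10\right) + 123\right)^{2} = \left(11 \left(-10\right) + 123\right)^{2} = \left(-110 + 123\right)^{2} = 13^{2} = 169$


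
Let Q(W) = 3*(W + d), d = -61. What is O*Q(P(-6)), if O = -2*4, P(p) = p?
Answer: 1608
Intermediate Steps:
O = -8
Q(W) = -183 + 3*W (Q(W) = 3*(W - 61) = 3*(-61 + W) = -183 + 3*W)
O*Q(P(-6)) = -8*(-183 + 3*(-6)) = -8*(-183 - 18) = -8*(-201) = 1608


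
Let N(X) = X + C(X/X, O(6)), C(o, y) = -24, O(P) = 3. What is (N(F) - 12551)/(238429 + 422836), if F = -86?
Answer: -1151/60115 ≈ -0.019147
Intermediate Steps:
N(X) = -24 + X (N(X) = X - 24 = -24 + X)
(N(F) - 12551)/(238429 + 422836) = ((-24 - 86) - 12551)/(238429 + 422836) = (-110 - 12551)/661265 = -12661*1/661265 = -1151/60115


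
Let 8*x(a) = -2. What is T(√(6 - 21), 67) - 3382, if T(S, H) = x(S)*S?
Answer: -3382 - I*√15/4 ≈ -3382.0 - 0.96825*I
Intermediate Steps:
x(a) = -¼ (x(a) = (⅛)*(-2) = -¼)
T(S, H) = -S/4
T(√(6 - 21), 67) - 3382 = -√(6 - 21)/4 - 3382 = -I*√15/4 - 3382 = -3382 - I*√15/4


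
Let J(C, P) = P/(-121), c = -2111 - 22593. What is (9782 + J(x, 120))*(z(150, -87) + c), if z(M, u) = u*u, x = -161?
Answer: -20279306770/121 ≈ -1.6760e+8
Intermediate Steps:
z(M, u) = u**2
c = -24704
J(C, P) = -P/121 (J(C, P) = P*(-1/121) = -P/121)
(9782 + J(x, 120))*(z(150, -87) + c) = (9782 - 1/121*120)*((-87)**2 - 24704) = (9782 - 120/121)*(7569 - 24704) = (1183502/121)*(-17135) = -20279306770/121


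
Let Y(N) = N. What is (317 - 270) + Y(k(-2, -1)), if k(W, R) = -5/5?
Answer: 46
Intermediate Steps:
k(W, R) = -1 (k(W, R) = -5*⅕ = -1)
(317 - 270) + Y(k(-2, -1)) = (317 - 270) - 1 = 47 - 1 = 46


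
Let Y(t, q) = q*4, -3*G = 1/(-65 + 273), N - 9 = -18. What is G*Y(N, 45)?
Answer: -15/52 ≈ -0.28846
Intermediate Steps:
N = -9 (N = 9 - 18 = -9)
G = -1/624 (G = -1/(3*(-65 + 273)) = -⅓/208 = -⅓*1/208 = -1/624 ≈ -0.0016026)
Y(t, q) = 4*q
G*Y(N, 45) = -45/156 = -1/624*180 = -15/52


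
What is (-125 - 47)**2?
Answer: 29584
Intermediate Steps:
(-125 - 47)**2 = (-172)**2 = 29584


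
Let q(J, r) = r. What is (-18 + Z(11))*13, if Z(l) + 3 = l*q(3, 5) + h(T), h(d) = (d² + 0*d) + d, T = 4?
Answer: 702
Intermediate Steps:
h(d) = d + d² (h(d) = (d² + 0) + d = d² + d = d + d²)
Z(l) = 17 + 5*l (Z(l) = -3 + (l*5 + 4*(1 + 4)) = -3 + (5*l + 4*5) = -3 + (5*l + 20) = -3 + (20 + 5*l) = 17 + 5*l)
(-18 + Z(11))*13 = (-18 + (17 + 5*11))*13 = (-18 + (17 + 55))*13 = (-18 + 72)*13 = 54*13 = 702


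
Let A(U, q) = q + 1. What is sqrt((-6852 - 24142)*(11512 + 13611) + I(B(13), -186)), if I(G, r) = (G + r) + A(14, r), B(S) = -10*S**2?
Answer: I*sqrt(778664323) ≈ 27905.0*I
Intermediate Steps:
A(U, q) = 1 + q
I(G, r) = 1 + G + 2*r (I(G, r) = (G + r) + (1 + r) = 1 + G + 2*r)
sqrt((-6852 - 24142)*(11512 + 13611) + I(B(13), -186)) = sqrt((-6852 - 24142)*(11512 + 13611) + (1 - 10*13**2 + 2*(-186))) = sqrt(-30994*25123 + (1 - 10*169 - 372)) = sqrt(-778662262 + (1 - 1690 - 372)) = sqrt(-778662262 - 2061) = sqrt(-778664323) = I*sqrt(778664323)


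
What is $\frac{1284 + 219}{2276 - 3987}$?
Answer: $- \frac{1503}{1711} \approx -0.87843$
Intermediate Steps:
$\frac{1284 + 219}{2276 - 3987} = \frac{1503}{-1711} = 1503 \left(- \frac{1}{1711}\right) = - \frac{1503}{1711}$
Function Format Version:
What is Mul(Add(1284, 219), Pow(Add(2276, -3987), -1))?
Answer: Rational(-1503, 1711) ≈ -0.87843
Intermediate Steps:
Mul(Add(1284, 219), Pow(Add(2276, -3987), -1)) = Mul(1503, Pow(-1711, -1)) = Mul(1503, Rational(-1, 1711)) = Rational(-1503, 1711)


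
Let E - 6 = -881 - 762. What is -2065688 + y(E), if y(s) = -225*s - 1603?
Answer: -1698966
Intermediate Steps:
E = -1637 (E = 6 + (-881 - 762) = 6 - 1643 = -1637)
y(s) = -1603 - 225*s
-2065688 + y(E) = -2065688 + (-1603 - 225*(-1637)) = -2065688 + (-1603 + 368325) = -2065688 + 366722 = -1698966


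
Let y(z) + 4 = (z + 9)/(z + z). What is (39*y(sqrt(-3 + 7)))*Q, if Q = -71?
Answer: 13845/4 ≈ 3461.3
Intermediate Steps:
y(z) = -4 + (9 + z)/(2*z) (y(z) = -4 + (z + 9)/(z + z) = -4 + (9 + z)/((2*z)) = -4 + (9 + z)*(1/(2*z)) = -4 + (9 + z)/(2*z))
(39*y(sqrt(-3 + 7)))*Q = (39*((9 - 7*sqrt(-3 + 7))/(2*(sqrt(-3 + 7)))))*(-71) = (39*((9 - 7*sqrt(4))/(2*(sqrt(4)))))*(-71) = (39*((1/2)*(9 - 7*2)/2))*(-71) = (39*((1/2)*(1/2)*(9 - 14)))*(-71) = (39*((1/2)*(1/2)*(-5)))*(-71) = (39*(-5/4))*(-71) = -195/4*(-71) = 13845/4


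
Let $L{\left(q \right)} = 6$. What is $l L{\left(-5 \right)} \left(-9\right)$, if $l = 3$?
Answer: $-162$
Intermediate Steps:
$l L{\left(-5 \right)} \left(-9\right) = 3 \cdot 6 \left(-9\right) = 18 \left(-9\right) = -162$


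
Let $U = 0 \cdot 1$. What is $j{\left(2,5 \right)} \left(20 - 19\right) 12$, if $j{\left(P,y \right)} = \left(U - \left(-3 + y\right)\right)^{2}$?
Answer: $48$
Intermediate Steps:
$U = 0$
$j{\left(P,y \right)} = \left(3 - y\right)^{2}$ ($j{\left(P,y \right)} = \left(0 - \left(-3 + y\right)\right)^{2} = \left(3 - y\right)^{2}$)
$j{\left(2,5 \right)} \left(20 - 19\right) 12 = \left(3 - 5\right)^{2} \left(20 - 19\right) 12 = \left(3 - 5\right)^{2} \cdot 1 \cdot 12 = \left(-2\right)^{2} \cdot 1 \cdot 12 = 4 \cdot 1 \cdot 12 = 4 \cdot 12 = 48$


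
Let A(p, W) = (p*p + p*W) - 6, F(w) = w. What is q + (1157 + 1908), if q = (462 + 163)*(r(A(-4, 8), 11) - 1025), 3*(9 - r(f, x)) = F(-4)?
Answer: -1893305/3 ≈ -6.3110e+5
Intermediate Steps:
A(p, W) = -6 + p**2 + W*p (A(p, W) = (p**2 + W*p) - 6 = -6 + p**2 + W*p)
r(f, x) = 31/3 (r(f, x) = 9 - 1/3*(-4) = 9 + 4/3 = 31/3)
q = -1902500/3 (q = (462 + 163)*(31/3 - 1025) = 625*(-3044/3) = -1902500/3 ≈ -6.3417e+5)
q + (1157 + 1908) = -1902500/3 + (1157 + 1908) = -1902500/3 + 3065 = -1893305/3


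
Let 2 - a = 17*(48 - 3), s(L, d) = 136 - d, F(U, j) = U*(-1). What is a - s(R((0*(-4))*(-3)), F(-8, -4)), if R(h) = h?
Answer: -891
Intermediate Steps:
F(U, j) = -U
a = -763 (a = 2 - 17*(48 - 3) = 2 - 17*45 = 2 - 1*765 = 2 - 765 = -763)
a - s(R((0*(-4))*(-3)), F(-8, -4)) = -763 - (136 - (-1)*(-8)) = -763 - (136 - 1*8) = -763 - (136 - 8) = -763 - 1*128 = -763 - 128 = -891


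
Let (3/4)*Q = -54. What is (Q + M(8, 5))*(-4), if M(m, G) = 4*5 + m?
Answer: 176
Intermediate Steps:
M(m, G) = 20 + m
Q = -72 (Q = (4/3)*(-54) = -72)
(Q + M(8, 5))*(-4) = (-72 + (20 + 8))*(-4) = (-72 + 28)*(-4) = -44*(-4) = 176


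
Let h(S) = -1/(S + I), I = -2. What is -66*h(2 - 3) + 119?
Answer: 97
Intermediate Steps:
h(S) = -1/(-2 + S) (h(S) = -1/(S - 2) = -1/(-2 + S))
-66*h(2 - 3) + 119 = -(-66)/(-2 + (2 - 3)) + 119 = -(-66)/(-2 - 1) + 119 = -(-66)/(-3) + 119 = -(-66)*(-1)/3 + 119 = -66*1/3 + 119 = -22 + 119 = 97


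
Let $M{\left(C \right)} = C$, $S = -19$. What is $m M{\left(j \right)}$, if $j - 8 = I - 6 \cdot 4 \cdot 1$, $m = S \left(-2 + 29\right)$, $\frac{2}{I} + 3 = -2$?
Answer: $\frac{42066}{5} \approx 8413.2$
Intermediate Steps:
$I = - \frac{2}{5}$ ($I = \frac{2}{-3 - 2} = \frac{2}{-5} = 2 \left(- \frac{1}{5}\right) = - \frac{2}{5} \approx -0.4$)
$m = -513$ ($m = - 19 \left(-2 + 29\right) = \left(-19\right) 27 = -513$)
$j = - \frac{82}{5}$ ($j = 8 - \left(\frac{2}{5} + 6 \cdot 4 \cdot 1\right) = 8 - \left(\frac{2}{5} + 24 \cdot 1\right) = 8 - \frac{122}{5} = - \frac{82}{5} \approx -16.4$)
$m M{\left(j \right)} = \left(-513\right) \left(- \frac{82}{5}\right) = \frac{42066}{5}$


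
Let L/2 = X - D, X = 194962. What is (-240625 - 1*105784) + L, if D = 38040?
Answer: -32565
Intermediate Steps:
L = 313844 (L = 2*(194962 - 1*38040) = 2*(194962 - 38040) = 2*156922 = 313844)
(-240625 - 1*105784) + L = (-240625 - 1*105784) + 313844 = (-240625 - 105784) + 313844 = -346409 + 313844 = -32565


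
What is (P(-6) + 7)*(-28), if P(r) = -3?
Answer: -112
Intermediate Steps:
(P(-6) + 7)*(-28) = (-3 + 7)*(-28) = 4*(-28) = -112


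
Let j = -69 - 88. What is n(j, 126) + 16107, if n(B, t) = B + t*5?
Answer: 16580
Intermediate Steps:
j = -157
n(B, t) = B + 5*t
n(j, 126) + 16107 = (-157 + 5*126) + 16107 = (-157 + 630) + 16107 = 473 + 16107 = 16580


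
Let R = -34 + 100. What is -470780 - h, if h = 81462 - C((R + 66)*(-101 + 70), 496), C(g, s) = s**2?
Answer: -306226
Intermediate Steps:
R = 66
h = -164554 (h = 81462 - 1*496**2 = 81462 - 1*246016 = 81462 - 246016 = -164554)
-470780 - h = -470780 - 1*(-164554) = -470780 + 164554 = -306226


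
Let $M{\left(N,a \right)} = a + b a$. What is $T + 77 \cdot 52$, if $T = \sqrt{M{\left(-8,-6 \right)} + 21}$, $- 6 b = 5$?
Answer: $4004 + 2 \sqrt{5} \approx 4008.5$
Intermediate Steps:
$b = - \frac{5}{6}$ ($b = \left(- \frac{1}{6}\right) 5 = - \frac{5}{6} \approx -0.83333$)
$M{\left(N,a \right)} = \frac{a}{6}$ ($M{\left(N,a \right)} = a - \frac{5 a}{6} = \frac{a}{6}$)
$T = 2 \sqrt{5}$ ($T = \sqrt{\frac{1}{6} \left(-6\right) + 21} = \sqrt{-1 + 21} = \sqrt{20} = 2 \sqrt{5} \approx 4.4721$)
$T + 77 \cdot 52 = 2 \sqrt{5} + 77 \cdot 52 = 2 \sqrt{5} + 4004 = 4004 + 2 \sqrt{5}$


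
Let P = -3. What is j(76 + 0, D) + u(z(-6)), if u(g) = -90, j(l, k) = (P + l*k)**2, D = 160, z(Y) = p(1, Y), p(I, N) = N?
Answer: 147792559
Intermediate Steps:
z(Y) = Y
j(l, k) = (-3 + k*l)**2 (j(l, k) = (-3 + l*k)**2 = (-3 + k*l)**2)
j(76 + 0, D) + u(z(-6)) = (-3 + 160*(76 + 0))**2 - 90 = (-3 + 160*76)**2 - 90 = (-3 + 12160)**2 - 90 = 12157**2 - 90 = 147792649 - 90 = 147792559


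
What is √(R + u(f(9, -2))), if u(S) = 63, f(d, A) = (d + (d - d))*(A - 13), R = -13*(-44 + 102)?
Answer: I*√691 ≈ 26.287*I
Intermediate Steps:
R = -754 (R = -13*58 = -754)
f(d, A) = d*(-13 + A) (f(d, A) = (d + 0)*(-13 + A) = d*(-13 + A))
√(R + u(f(9, -2))) = √(-754 + 63) = √(-691) = I*√691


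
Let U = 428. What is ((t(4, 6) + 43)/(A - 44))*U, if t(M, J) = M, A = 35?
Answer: -20116/9 ≈ -2235.1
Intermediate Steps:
((t(4, 6) + 43)/(A - 44))*U = ((4 + 43)/(35 - 44))*428 = (47/(-9))*428 = (47*(-⅑))*428 = -47/9*428 = -20116/9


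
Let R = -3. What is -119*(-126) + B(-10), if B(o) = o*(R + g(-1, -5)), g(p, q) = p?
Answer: 15034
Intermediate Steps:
B(o) = -4*o (B(o) = o*(-3 - 1) = o*(-4) = -4*o)
-119*(-126) + B(-10) = -119*(-126) - 4*(-10) = 14994 + 40 = 15034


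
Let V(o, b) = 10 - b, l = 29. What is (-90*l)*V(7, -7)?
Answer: -44370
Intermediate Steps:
(-90*l)*V(7, -7) = (-90*29)*(10 - 1*(-7)) = -2610*(10 + 7) = -2610*17 = -44370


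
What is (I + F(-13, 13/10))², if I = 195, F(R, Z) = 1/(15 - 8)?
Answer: 1865956/49 ≈ 38081.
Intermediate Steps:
F(R, Z) = ⅐ (F(R, Z) = 1/7 = ⅐)
(I + F(-13, 13/10))² = (195 + ⅐)² = (1366/7)² = 1865956/49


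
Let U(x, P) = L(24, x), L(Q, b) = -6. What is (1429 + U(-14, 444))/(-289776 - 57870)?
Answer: -1423/347646 ≈ -0.0040932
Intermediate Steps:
U(x, P) = -6
(1429 + U(-14, 444))/(-289776 - 57870) = (1429 - 6)/(-289776 - 57870) = 1423/(-347646) = 1423*(-1/347646) = -1423/347646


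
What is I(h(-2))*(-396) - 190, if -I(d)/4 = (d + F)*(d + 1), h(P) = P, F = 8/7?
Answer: 8174/7 ≈ 1167.7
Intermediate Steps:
F = 8/7 (F = 8*(⅐) = 8/7 ≈ 1.1429)
I(d) = -4*(1 + d)*(8/7 + d) (I(d) = -4*(d + 8/7)*(d + 1) = -4*(8/7 + d)*(1 + d) = -4*(1 + d)*(8/7 + d))
I(h(-2))*(-396) - 190 = (-32/7 - 4*(-2)² - 60/7*(-2))*(-396) - 190 = (-32/7 - 4*4 + 120/7)*(-396) - 190 = (-32/7 - 16 + 120/7)*(-396) - 190 = -24/7*(-396) - 190 = 9504/7 - 190 = 8174/7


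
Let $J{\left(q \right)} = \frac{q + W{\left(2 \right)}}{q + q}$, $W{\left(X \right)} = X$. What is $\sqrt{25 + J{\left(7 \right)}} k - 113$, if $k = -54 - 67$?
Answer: $-113 - \frac{121 \sqrt{5026}}{14} \approx -725.73$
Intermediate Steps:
$J{\left(q \right)} = \frac{2 + q}{2 q}$ ($J{\left(q \right)} = \frac{q + 2}{q + q} = \frac{2 + q}{2 q}$)
$k = -121$
$\sqrt{25 + J{\left(7 \right)}} k - 113 = \sqrt{25 + \frac{2 + 7}{2 \cdot 7}} \left(-121\right) - 113 = \sqrt{25 + \frac{1}{2} \cdot \frac{1}{7} \cdot 9} \left(-121\right) - 113 = \sqrt{25 + \frac{9}{14}} \left(-121\right) - 113 = \sqrt{\frac{359}{14}} \left(-121\right) - 113 = \frac{\sqrt{5026}}{14} \left(-121\right) - 113 = - \frac{121 \sqrt{5026}}{14} - 113 = -113 - \frac{121 \sqrt{5026}}{14}$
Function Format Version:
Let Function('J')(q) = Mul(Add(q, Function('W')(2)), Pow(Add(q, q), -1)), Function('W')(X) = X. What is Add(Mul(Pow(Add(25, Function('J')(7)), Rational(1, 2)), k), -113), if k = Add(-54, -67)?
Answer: Add(-113, Mul(Rational(-121, 14), Pow(5026, Rational(1, 2)))) ≈ -725.73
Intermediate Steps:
Function('J')(q) = Mul(Rational(1, 2), Pow(q, -1), Add(2, q)) (Function('J')(q) = Mul(Add(q, 2), Pow(Add(q, q), -1)) = Mul(Add(2, q), Pow(Mul(2, q), -1)) = Mul(Add(2, q), Mul(Rational(1, 2), Pow(q, -1))) = Mul(Rational(1, 2), Pow(q, -1), Add(2, q)))
k = -121
Add(Mul(Pow(Add(25, Function('J')(7)), Rational(1, 2)), k), -113) = Add(Mul(Pow(Add(25, Mul(Rational(1, 2), Pow(7, -1), Add(2, 7))), Rational(1, 2)), -121), -113) = Add(Mul(Pow(Add(25, Mul(Rational(1, 2), Rational(1, 7), 9)), Rational(1, 2)), -121), -113) = Add(Mul(Pow(Add(25, Rational(9, 14)), Rational(1, 2)), -121), -113) = Add(Mul(Pow(Rational(359, 14), Rational(1, 2)), -121), -113) = Add(Mul(Mul(Rational(1, 14), Pow(5026, Rational(1, 2))), -121), -113) = Add(Mul(Rational(-121, 14), Pow(5026, Rational(1, 2))), -113) = Add(-113, Mul(Rational(-121, 14), Pow(5026, Rational(1, 2))))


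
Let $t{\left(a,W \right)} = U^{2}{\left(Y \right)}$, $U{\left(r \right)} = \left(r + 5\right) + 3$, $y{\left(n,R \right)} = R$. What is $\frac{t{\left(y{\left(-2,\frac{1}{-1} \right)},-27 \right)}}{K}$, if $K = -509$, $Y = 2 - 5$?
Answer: $- \frac{25}{509} \approx -0.049116$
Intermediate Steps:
$Y = -3$ ($Y = 2 - 5 = -3$)
$U{\left(r \right)} = 8 + r$ ($U{\left(r \right)} = \left(5 + r\right) + 3 = 8 + r$)
$t{\left(a,W \right)} = 25$ ($t{\left(a,W \right)} = \left(8 - 3\right)^{2} = 5^{2} = 25$)
$\frac{t{\left(y{\left(-2,\frac{1}{-1} \right)},-27 \right)}}{K} = \frac{25}{-509} = 25 \left(- \frac{1}{509}\right) = - \frac{25}{509}$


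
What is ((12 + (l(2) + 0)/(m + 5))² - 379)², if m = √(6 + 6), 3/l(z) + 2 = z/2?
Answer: 1950048436/28561 - 149105808*√3/28561 ≈ 59234.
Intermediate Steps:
l(z) = 3/(-2 + z/2)
m = 2*√3 (m = √12 = 2*√3 ≈ 3.4641)
((12 + (l(2) + 0)/(m + 5))² - 379)² = ((12 + (6/(-4 + 2) + 0)/(2*√3 + 5))² - 379)² = ((12 + (6/(-2) + 0)/(5 + 2*√3))² - 379)² = ((12 + (6*(-½) + 0)/(5 + 2*√3))² - 379)² = ((12 + (-3 + 0)/(5 + 2*√3))² - 379)² = ((12 - 3/(5 + 2*√3))² - 379)² = (-379 + (12 - 3/(5 + 2*√3))²)²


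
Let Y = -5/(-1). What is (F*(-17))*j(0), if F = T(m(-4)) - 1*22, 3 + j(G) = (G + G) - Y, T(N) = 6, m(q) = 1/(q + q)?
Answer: -2176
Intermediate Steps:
Y = 5 (Y = -5*(-1) = 5)
m(q) = 1/(2*q)
j(G) = -8 + 2*G (j(G) = -3 + ((G + G) - 1*5) = -3 + (2*G - 5) = -3 + (-5 + 2*G) = -8 + 2*G)
F = -16 (F = 6 - 1*22 = 6 - 22 = -16)
(F*(-17))*j(0) = (-16*(-17))*(-8 + 2*0) = 272*(-8 + 0) = 272*(-8) = -2176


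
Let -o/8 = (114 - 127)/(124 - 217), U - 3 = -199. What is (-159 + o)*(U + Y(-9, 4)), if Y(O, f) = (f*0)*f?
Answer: 2918636/93 ≈ 31383.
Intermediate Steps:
U = -196 (U = 3 - 199 = -196)
Y(O, f) = 0 (Y(O, f) = 0*f = 0)
o = -104/93 (o = -8*(114 - 127)/(124 - 217) = -(-104)/(-93) = -(-104)*(-1)/93 = -8*13/93 = -104/93 ≈ -1.1183)
(-159 + o)*(U + Y(-9, 4)) = (-159 - 104/93)*(-196 + 0) = -14891/93*(-196) = 2918636/93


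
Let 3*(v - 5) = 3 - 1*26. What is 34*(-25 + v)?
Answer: -2822/3 ≈ -940.67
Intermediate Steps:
v = -8/3 (v = 5 + (3 - 1*26)/3 = 5 + (3 - 26)/3 = 5 + (⅓)*(-23) = 5 - 23/3 = -8/3 ≈ -2.6667)
34*(-25 + v) = 34*(-25 - 8/3) = 34*(-83/3) = -2822/3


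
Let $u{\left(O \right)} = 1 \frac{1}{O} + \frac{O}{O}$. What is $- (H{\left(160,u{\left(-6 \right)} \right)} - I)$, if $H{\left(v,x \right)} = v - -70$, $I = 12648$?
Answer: $12418$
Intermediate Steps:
$u{\left(O \right)} = 1 + \frac{1}{O}$ ($u{\left(O \right)} = \frac{1}{O} + 1 = 1 + \frac{1}{O}$)
$H{\left(v,x \right)} = 70 + v$ ($H{\left(v,x \right)} = v + 70 = 70 + v$)
$- (H{\left(160,u{\left(-6 \right)} \right)} - I) = - (\left(70 + 160\right) - 12648) = - (230 - 12648) = \left(-1\right) \left(-12418\right) = 12418$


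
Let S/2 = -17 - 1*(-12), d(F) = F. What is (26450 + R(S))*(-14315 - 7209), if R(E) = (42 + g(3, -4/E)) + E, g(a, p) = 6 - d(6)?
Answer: -569998568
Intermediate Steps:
g(a, p) = 0 (g(a, p) = 6 - 1*6 = 6 - 6 = 0)
S = -10 (S = 2*(-17 - 1*(-12)) = 2*(-17 + 12) = 2*(-5) = -10)
R(E) = 42 + E (R(E) = (42 + 0) + E = 42 + E)
(26450 + R(S))*(-14315 - 7209) = (26450 + (42 - 10))*(-14315 - 7209) = (26450 + 32)*(-21524) = 26482*(-21524) = -569998568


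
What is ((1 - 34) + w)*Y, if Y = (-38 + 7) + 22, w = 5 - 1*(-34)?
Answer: -54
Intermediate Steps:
w = 39 (w = 5 + 34 = 39)
Y = -9 (Y = -31 + 22 = -9)
((1 - 34) + w)*Y = ((1 - 34) + 39)*(-9) = (-33 + 39)*(-9) = 6*(-9) = -54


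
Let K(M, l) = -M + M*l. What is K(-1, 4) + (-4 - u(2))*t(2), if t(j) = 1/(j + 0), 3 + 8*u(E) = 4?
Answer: -81/16 ≈ -5.0625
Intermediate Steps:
u(E) = ⅛ (u(E) = -3/8 + (⅛)*4 = -3/8 + ½ = ⅛)
t(j) = 1/j
K(-1, 4) + (-4 - u(2))*t(2) = -(-1 + 4) + (-4 - 1*⅛)/2 = -1*3 + (-4 - ⅛)*(½) = -3 - 33/8*½ = -3 - 33/16 = -81/16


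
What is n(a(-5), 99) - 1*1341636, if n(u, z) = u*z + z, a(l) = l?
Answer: -1342032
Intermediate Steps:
n(u, z) = z + u*z
n(a(-5), 99) - 1*1341636 = 99*(1 - 5) - 1*1341636 = 99*(-4) - 1341636 = -396 - 1341636 = -1342032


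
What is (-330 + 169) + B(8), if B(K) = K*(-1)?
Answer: -169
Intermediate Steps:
B(K) = -K
(-330 + 169) + B(8) = (-330 + 169) - 1*8 = -161 - 8 = -169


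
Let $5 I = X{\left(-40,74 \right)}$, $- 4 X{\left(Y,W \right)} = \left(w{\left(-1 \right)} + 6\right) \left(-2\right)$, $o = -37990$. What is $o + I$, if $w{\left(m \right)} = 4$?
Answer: $-37989$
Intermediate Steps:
$X{\left(Y,W \right)} = 5$ ($X{\left(Y,W \right)} = - \frac{\left(4 + 6\right) \left(-2\right)}{4} = - \frac{10 \left(-2\right)}{4} = \left(- \frac{1}{4}\right) \left(-20\right) = 5$)
$I = 1$ ($I = \frac{1}{5} \cdot 5 = 1$)
$o + I = -37990 + 1 = -37989$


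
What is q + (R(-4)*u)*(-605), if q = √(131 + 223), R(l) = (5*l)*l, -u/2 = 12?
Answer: 1161600 + √354 ≈ 1.1616e+6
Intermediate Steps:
u = -24 (u = -2*12 = -24)
R(l) = 5*l²
q = √354 ≈ 18.815
q + (R(-4)*u)*(-605) = √354 + ((5*(-4)²)*(-24))*(-605) = √354 + ((5*16)*(-24))*(-605) = √354 + (80*(-24))*(-605) = √354 - 1920*(-605) = √354 + 1161600 = 1161600 + √354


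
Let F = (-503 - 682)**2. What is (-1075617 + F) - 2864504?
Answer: -2535896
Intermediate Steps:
F = 1404225 (F = (-1185)**2 = 1404225)
(-1075617 + F) - 2864504 = (-1075617 + 1404225) - 2864504 = 328608 - 2864504 = -2535896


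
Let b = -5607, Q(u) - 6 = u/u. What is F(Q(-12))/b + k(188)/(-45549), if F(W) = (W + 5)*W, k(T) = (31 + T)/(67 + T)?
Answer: -5168717/344578185 ≈ -0.015000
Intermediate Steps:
Q(u) = 7 (Q(u) = 6 + u/u = 6 + 1 = 7)
k(T) = (31 + T)/(67 + T)
F(W) = W*(5 + W) (F(W) = (5 + W)*W = W*(5 + W))
F(Q(-12))/b + k(188)/(-45549) = (7*(5 + 7))/(-5607) + ((31 + 188)/(67 + 188))/(-45549) = (7*12)*(-1/5607) + (219/255)*(-1/45549) = 84*(-1/5607) + ((1/255)*219)*(-1/45549) = -4/267 + (73/85)*(-1/45549) = -4/267 - 73/3871665 = -5168717/344578185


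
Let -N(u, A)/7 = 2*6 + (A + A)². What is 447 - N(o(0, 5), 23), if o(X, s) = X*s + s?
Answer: 15343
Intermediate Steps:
o(X, s) = s + X*s
N(u, A) = -84 - 28*A² (N(u, A) = -7*(2*6 + (A + A)²) = -7*(12 + (2*A)²) = -7*(12 + 4*A²) = -84 - 28*A²)
447 - N(o(0, 5), 23) = 447 - (-84 - 28*23²) = 447 - (-84 - 28*529) = 447 - (-84 - 14812) = 447 - 1*(-14896) = 447 + 14896 = 15343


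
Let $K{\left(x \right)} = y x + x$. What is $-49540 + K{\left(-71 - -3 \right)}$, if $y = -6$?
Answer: $-49200$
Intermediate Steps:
$K{\left(x \right)} = - 5 x$ ($K{\left(x \right)} = - 6 x + x = - 5 x$)
$-49540 + K{\left(-71 - -3 \right)} = -49540 - 5 \left(-71 - -3\right) = -49540 - 5 \left(-71 + 3\right) = -49540 - -340 = -49540 + 340 = -49200$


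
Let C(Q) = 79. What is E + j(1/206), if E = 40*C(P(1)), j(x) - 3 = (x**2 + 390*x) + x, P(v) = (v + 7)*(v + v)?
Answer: 134305615/42436 ≈ 3164.9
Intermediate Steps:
P(v) = 2*v*(7 + v) (P(v) = (7 + v)*(2*v) = 2*v*(7 + v))
j(x) = 3 + x**2 + 391*x (j(x) = 3 + ((x**2 + 390*x) + x) = 3 + (x**2 + 391*x) = 3 + x**2 + 391*x)
E = 3160 (E = 40*79 = 3160)
E + j(1/206) = 3160 + (3 + (1/206)**2 + 391/206) = 3160 + (3 + (1/206)**2 + 391*(1/206)) = 3160 + (3 + 1/42436 + 391/206) = 3160 + 207855/42436 = 134305615/42436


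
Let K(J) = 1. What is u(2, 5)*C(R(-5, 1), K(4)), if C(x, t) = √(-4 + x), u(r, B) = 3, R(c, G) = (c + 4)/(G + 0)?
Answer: 3*I*√5 ≈ 6.7082*I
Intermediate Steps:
R(c, G) = (4 + c)/G
u(2, 5)*C(R(-5, 1), K(4)) = 3*√(-4 + (4 - 5)/1) = 3*√(-4 + 1*(-1)) = 3*√(-4 - 1) = 3*√(-5) = 3*(I*√5) = 3*I*√5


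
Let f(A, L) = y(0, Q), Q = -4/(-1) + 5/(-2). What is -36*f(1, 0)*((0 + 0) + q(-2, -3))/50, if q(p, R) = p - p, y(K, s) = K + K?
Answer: 0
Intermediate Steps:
Q = 3/2 (Q = -4*(-1) + 5*(-½) = 4 - 5/2 = 3/2 ≈ 1.5000)
y(K, s) = 2*K
f(A, L) = 0 (f(A, L) = 2*0 = 0)
q(p, R) = 0
-36*f(1, 0)*((0 + 0) + q(-2, -3))/50 = -36*0*((0 + 0) + 0)/50 = -36*0*(0 + 0)/50 = -36*0*0/50 = -0/50 = -36*0 = 0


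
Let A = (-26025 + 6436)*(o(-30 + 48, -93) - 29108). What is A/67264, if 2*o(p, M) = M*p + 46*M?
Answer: 157123369/16816 ≈ 9343.7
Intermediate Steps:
o(p, M) = 23*M + M*p/2 (o(p, M) = (M*p + 46*M)/2 = (46*M + M*p)/2 = 23*M + M*p/2)
A = 628493476 (A = (-26025 + 6436)*((½)*(-93)*(46 + (-30 + 48)) - 29108) = -19589*((½)*(-93)*(46 + 18) - 29108) = -19589*((½)*(-93)*64 - 29108) = -19589*(-2976 - 29108) = -19589*(-32084) = 628493476)
A/67264 = 628493476/67264 = 628493476*(1/67264) = 157123369/16816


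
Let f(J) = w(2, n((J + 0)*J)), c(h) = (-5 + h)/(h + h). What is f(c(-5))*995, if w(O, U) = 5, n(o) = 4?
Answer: 4975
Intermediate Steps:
c(h) = (-5 + h)/(2*h) (c(h) = (-5 + h)/((2*h)) = (-5 + h)*(1/(2*h)) = (-5 + h)/(2*h))
f(J) = 5
f(c(-5))*995 = 5*995 = 4975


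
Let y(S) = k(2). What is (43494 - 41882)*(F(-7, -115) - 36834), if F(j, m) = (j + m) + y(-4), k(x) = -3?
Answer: -59577908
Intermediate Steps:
y(S) = -3
F(j, m) = -3 + j + m (F(j, m) = (j + m) - 3 = -3 + j + m)
(43494 - 41882)*(F(-7, -115) - 36834) = (43494 - 41882)*((-3 - 7 - 115) - 36834) = 1612*(-125 - 36834) = 1612*(-36959) = -59577908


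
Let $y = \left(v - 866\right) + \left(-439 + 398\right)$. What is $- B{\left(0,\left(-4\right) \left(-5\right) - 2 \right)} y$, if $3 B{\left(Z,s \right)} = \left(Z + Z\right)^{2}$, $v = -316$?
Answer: $0$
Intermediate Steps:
$B{\left(Z,s \right)} = \frac{4 Z^{2}}{3}$ ($B{\left(Z,s \right)} = \frac{\left(Z + Z\right)^{2}}{3} = \frac{\left(2 Z\right)^{2}}{3} = \frac{4 Z^{2}}{3}$)
$y = -1223$ ($y = \left(-316 - 866\right) + \left(-439 + 398\right) = -1182 - 41 = -1223$)
$- B{\left(0,\left(-4\right) \left(-5\right) - 2 \right)} y = - \frac{4 \cdot 0^{2}}{3} \left(-1223\right) = - \frac{4 \cdot 0}{3} \left(-1223\right) = \left(-1\right) 0 \left(-1223\right) = 0 \left(-1223\right) = 0$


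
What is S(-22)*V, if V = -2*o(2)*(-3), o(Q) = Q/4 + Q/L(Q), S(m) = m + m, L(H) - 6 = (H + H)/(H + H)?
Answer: -1452/7 ≈ -207.43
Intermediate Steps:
L(H) = 7 (L(H) = 6 + (H + H)/(H + H) = 6 + (2*H)/((2*H)) = 6 + (2*H)*(1/(2*H)) = 6 + 1 = 7)
S(m) = 2*m
o(Q) = 11*Q/28 (o(Q) = Q/4 + Q/7 = 11*Q/28)
V = 33/7 (V = -11*2/14*(-3) = -2*11/14*(-3) = -11/7*(-3) = 33/7 ≈ 4.7143)
S(-22)*V = (2*(-22))*(33/7) = -44*33/7 = -1452/7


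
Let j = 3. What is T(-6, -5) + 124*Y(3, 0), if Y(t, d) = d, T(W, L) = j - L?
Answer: 8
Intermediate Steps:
T(W, L) = 3 - L
T(-6, -5) + 124*Y(3, 0) = (3 - 1*(-5)) + 124*0 = (3 + 5) + 0 = 8 + 0 = 8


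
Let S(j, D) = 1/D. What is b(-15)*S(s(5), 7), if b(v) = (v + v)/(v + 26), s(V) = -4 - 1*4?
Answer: -30/77 ≈ -0.38961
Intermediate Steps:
s(V) = -8 (s(V) = -4 - 4 = -8)
b(v) = 2*v/(26 + v) (b(v) = (2*v)/(26 + v) = 2*v/(26 + v))
b(-15)*S(s(5), 7) = (2*(-15)/(26 - 15))/7 = (2*(-15)/11)*(⅐) = (2*(-15)*(1/11))*(⅐) = -30/11*⅐ = -30/77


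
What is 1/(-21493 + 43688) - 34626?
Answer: -768524069/22195 ≈ -34626.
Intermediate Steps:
1/(-21493 + 43688) - 34626 = 1/22195 - 34626 = -768524069/22195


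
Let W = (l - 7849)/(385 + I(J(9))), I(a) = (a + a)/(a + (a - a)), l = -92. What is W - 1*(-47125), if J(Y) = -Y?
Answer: 6076478/129 ≈ 47105.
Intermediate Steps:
I(a) = 2 (I(a) = (2*a)/(a + 0) = (2*a)/a = 2)
W = -2647/129 (W = (-92 - 7849)/(385 + 2) = -7941/387 = -7941*1/387 = -2647/129 ≈ -20.519)
W - 1*(-47125) = -2647/129 - 1*(-47125) = -2647/129 + 47125 = 6076478/129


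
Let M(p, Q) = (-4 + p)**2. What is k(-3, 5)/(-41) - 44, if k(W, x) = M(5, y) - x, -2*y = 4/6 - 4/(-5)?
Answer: -1800/41 ≈ -43.902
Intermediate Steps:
y = -11/15 (y = -(4/6 - 4/(-5))/2 = -(4*(1/6) - 4*(-1/5))/2 = -(2/3 + 4/5)/2 = -1/2*22/15 = -11/15 ≈ -0.73333)
k(W, x) = 1 - x (k(W, x) = (-4 + 5)**2 - x = 1**2 - x = 1 - x)
k(-3, 5)/(-41) - 44 = (1 - 1*5)/(-41) - 44 = (1 - 5)*(-1/41) - 44 = -4*(-1/41) - 44 = 4/41 - 44 = -1800/41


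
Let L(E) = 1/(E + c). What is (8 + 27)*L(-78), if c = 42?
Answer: -35/36 ≈ -0.97222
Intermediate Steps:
L(E) = 1/(42 + E) (L(E) = 1/(E + 42) = 1/(42 + E))
(8 + 27)*L(-78) = (8 + 27)/(42 - 78) = 35/(-36) = 35*(-1/36) = -35/36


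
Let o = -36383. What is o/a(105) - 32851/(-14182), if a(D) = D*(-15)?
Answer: 81103433/3190950 ≈ 25.417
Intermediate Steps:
a(D) = -15*D
o/a(105) - 32851/(-14182) = -36383/((-15*105)) - 32851/(-14182) = -36383/(-1575) - 32851*(-1/14182) = -36383*(-1/1575) + 4693/2026 = 36383/1575 + 4693/2026 = 81103433/3190950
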